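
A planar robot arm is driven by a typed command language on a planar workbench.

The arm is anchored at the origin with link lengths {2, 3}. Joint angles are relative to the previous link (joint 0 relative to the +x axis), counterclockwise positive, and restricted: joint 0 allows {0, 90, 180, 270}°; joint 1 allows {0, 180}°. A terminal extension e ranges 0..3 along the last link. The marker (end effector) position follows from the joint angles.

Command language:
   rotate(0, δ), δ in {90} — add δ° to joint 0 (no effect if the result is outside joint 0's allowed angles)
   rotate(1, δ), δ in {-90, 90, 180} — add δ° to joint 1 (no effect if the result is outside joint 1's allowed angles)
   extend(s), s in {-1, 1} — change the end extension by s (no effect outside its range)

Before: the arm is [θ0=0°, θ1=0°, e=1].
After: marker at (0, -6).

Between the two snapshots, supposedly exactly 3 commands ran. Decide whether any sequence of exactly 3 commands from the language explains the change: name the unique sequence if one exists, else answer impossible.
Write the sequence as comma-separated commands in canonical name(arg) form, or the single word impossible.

rotate(0, 90), rotate(0, 90), rotate(0, 90)

begin: [θ0=0°, θ1=0°, e=1]
t=1 rotate(0, 90) ⇒ [θ0=90°, θ1=0°, e=1]
t=2 rotate(0, 90) ⇒ [θ0=180°, θ1=0°, e=1]
t=3 rotate(0, 90) ⇒ [θ0=270°, θ1=0°, e=1]
all 216 alternatives checked — unique.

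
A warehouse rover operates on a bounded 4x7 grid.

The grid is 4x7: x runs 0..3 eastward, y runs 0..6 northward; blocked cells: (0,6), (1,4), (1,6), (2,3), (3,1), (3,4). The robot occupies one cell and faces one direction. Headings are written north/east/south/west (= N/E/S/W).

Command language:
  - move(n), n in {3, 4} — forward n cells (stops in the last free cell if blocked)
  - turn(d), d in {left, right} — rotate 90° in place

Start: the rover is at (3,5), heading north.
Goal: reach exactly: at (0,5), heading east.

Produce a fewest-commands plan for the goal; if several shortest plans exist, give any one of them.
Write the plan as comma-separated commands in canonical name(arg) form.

t0: at (3,5), heading north
1. turn(left) → at (3,5), heading west
2. move(3) → at (0,5), heading west
3. turn(right) → at (0,5), heading north
4. turn(right) → at (0,5), heading east
shorter routes all fall short; 4 is best.

turn(left), move(3), turn(right), turn(right)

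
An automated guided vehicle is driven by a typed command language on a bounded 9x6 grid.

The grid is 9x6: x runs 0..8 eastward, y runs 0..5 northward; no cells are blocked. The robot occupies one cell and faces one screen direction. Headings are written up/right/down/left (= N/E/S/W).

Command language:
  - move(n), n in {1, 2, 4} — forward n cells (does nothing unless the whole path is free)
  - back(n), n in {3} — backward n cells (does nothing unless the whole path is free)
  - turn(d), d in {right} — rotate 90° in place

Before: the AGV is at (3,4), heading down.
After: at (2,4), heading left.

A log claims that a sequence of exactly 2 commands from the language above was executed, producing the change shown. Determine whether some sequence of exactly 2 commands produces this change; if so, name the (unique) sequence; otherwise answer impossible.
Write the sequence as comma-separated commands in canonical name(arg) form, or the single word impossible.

key: position moved to (2,4) AND the heading swung to W — translation plus rotation needed
t0: at (3,4), heading down
1. turn(right) → at (3,4), heading left
2. move(1) → at (2,4), heading left
no other 2-command option fits: unique.

turn(right), move(1)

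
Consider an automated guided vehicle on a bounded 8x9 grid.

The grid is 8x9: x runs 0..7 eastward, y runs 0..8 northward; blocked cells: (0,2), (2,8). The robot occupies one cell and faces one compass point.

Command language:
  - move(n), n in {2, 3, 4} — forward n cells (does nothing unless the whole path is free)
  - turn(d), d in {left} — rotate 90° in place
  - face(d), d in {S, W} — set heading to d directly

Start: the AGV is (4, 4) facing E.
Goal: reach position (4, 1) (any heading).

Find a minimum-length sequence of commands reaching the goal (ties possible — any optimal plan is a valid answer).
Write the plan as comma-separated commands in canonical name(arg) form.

initial: (4, 4) facing E
step 1 (face(S)): (4, 4) facing S
step 2 (move(3)): (4, 1) facing S
minimal: 2 command(s), checked below 2.

face(S), move(3)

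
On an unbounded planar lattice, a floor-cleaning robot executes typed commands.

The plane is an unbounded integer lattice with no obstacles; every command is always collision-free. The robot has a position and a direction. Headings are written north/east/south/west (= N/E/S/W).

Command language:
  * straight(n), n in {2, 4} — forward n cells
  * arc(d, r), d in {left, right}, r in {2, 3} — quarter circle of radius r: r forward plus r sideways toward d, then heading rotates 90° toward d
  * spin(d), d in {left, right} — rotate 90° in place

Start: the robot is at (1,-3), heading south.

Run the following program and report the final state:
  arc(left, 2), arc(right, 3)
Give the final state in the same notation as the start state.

begin: at (1,-3), heading south
t=1 arc(left, 2) ⇒ at (3,-5), heading east
t=2 arc(right, 3) ⇒ at (6,-8), heading south

at (6,-8), heading south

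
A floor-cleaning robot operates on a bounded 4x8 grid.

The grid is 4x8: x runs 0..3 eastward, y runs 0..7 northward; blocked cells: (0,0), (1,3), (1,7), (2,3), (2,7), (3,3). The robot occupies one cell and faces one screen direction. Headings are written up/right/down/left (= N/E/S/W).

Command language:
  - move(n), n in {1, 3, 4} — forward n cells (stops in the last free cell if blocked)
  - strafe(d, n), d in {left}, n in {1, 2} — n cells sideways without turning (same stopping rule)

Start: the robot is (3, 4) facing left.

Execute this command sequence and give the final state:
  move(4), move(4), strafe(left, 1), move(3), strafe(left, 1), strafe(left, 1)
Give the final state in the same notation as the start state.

(0, 1) facing left

start: (3, 4) facing left
1. move(4) → (0, 4) facing left
2. move(4) → (0, 4) facing left
3. strafe(left, 1) → (0, 3) facing left
4. move(3) → (0, 3) facing left
5. strafe(left, 1) → (0, 2) facing left
6. strafe(left, 1) → (0, 1) facing left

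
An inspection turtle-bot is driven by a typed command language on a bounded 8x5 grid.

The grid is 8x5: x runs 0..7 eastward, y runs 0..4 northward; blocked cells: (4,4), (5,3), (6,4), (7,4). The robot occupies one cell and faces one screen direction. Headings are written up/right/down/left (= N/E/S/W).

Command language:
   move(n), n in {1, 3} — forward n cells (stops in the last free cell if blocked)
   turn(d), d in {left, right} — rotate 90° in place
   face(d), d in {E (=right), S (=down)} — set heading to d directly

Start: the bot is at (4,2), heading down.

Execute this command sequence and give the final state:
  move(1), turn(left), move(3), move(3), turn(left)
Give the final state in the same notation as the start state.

from: at (4,2), heading down
t=1 move(1) ⇒ at (4,1), heading down
t=2 turn(left) ⇒ at (4,1), heading right
t=3 move(3) ⇒ at (7,1), heading right
t=4 move(3) ⇒ at (7,1), heading right
t=5 turn(left) ⇒ at (7,1), heading up

at (7,1), heading up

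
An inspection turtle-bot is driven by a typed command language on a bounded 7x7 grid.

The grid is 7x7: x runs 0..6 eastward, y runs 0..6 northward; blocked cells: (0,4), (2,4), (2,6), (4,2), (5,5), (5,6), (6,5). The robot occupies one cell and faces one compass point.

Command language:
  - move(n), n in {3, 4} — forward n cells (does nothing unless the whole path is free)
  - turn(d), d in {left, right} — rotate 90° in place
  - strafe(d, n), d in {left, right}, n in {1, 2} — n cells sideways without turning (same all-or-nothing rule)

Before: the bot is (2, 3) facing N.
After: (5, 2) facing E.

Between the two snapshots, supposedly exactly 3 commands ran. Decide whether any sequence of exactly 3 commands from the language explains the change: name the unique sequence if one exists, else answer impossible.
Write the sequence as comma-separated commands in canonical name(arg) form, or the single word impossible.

key: position moved to (5,2) AND the heading swung to E — translation plus rotation needed
t0: (2, 3) facing N
t=1 turn(right) ⇒ (2, 3) facing E
t=2 move(3) ⇒ (5, 3) facing E
t=3 strafe(right, 1) ⇒ (5, 2) facing E
uniquely the one of 512 3-step routes that fits.

turn(right), move(3), strafe(right, 1)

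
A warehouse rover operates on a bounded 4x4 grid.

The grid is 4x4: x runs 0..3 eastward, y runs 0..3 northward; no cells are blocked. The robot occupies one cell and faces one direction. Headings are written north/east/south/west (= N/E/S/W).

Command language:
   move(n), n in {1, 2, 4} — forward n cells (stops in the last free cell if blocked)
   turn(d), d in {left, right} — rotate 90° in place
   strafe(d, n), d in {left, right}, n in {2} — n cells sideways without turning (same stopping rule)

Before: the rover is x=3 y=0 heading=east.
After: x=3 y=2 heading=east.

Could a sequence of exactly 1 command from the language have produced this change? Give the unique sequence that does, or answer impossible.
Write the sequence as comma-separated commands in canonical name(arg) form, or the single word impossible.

strafe(left, 2)

key: heading stays E — the single command does not turn
initial: x=3 y=0 heading=east
[1] after strafe(left, 2): x=3 y=2 heading=east
no other 1-command option fits: unique.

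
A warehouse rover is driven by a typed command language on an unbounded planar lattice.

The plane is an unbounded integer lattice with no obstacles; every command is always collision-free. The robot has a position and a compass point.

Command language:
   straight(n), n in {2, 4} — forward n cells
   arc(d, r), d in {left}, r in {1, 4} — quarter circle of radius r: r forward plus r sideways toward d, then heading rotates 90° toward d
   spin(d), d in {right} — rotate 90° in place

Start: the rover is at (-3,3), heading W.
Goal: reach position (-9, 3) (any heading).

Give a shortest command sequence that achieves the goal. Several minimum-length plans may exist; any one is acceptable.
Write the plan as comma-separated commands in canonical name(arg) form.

start: at (-3,3), heading W
[1] after straight(2): at (-5,3), heading W
[2] after straight(4): at (-9,3), heading W
nothing shorter than 2 reaches the goal.

straight(2), straight(4)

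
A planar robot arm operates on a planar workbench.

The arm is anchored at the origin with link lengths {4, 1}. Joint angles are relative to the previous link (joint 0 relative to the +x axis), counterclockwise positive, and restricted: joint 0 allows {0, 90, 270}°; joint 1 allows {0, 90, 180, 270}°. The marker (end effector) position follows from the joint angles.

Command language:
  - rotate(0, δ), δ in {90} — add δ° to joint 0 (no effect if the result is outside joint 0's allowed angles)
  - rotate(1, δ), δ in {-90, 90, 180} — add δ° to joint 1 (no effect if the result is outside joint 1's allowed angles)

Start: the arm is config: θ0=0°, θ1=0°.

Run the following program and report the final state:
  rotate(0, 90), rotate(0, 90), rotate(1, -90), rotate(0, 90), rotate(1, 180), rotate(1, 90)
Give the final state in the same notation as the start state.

config: θ0=90°, θ1=180°

start: config: θ0=0°, θ1=0°
1. rotate(0, 90) → config: θ0=90°, θ1=0°
2. rotate(0, 90) → config: θ0=90°, θ1=0°
3. rotate(1, -90) → config: θ0=90°, θ1=270°
4. rotate(0, 90) → config: θ0=90°, θ1=270°
5. rotate(1, 180) → config: θ0=90°, θ1=90°
6. rotate(1, 90) → config: θ0=90°, θ1=180°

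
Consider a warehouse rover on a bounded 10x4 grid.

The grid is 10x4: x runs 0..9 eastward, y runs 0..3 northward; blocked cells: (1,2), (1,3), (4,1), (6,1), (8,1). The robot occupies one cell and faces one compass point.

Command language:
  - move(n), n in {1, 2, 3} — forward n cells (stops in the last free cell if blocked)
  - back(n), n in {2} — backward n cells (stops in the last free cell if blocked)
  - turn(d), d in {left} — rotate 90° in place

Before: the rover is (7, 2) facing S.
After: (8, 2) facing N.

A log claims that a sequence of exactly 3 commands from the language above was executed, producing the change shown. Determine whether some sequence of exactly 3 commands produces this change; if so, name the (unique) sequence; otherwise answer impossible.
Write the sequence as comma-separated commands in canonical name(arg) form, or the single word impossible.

turn(left), move(1), turn(left)

key: position moved to (8,2) AND the heading swung to N — translation plus rotation needed
start: (7, 2) facing S
step 1 (turn(left)): (7, 2) facing E
step 2 (move(1)): (8, 2) facing E
step 3 (turn(left)): (8, 2) facing N
no other 3-command option fits: unique.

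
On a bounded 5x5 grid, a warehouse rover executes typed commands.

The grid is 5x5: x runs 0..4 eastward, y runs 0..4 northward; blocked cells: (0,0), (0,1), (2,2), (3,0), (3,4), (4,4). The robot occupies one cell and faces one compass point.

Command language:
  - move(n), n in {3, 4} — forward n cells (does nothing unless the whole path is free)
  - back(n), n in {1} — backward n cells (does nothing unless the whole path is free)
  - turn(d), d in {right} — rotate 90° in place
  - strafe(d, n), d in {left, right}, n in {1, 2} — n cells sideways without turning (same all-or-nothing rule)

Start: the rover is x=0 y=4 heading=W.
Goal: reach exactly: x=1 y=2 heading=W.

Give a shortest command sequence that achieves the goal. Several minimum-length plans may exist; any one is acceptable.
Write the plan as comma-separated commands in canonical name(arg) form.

initial: x=0 y=4 heading=W
[1] after back(1): x=1 y=4 heading=W
[2] after strafe(left, 2): x=1 y=2 heading=W
nothing shorter than 2 reaches the goal.

back(1), strafe(left, 2)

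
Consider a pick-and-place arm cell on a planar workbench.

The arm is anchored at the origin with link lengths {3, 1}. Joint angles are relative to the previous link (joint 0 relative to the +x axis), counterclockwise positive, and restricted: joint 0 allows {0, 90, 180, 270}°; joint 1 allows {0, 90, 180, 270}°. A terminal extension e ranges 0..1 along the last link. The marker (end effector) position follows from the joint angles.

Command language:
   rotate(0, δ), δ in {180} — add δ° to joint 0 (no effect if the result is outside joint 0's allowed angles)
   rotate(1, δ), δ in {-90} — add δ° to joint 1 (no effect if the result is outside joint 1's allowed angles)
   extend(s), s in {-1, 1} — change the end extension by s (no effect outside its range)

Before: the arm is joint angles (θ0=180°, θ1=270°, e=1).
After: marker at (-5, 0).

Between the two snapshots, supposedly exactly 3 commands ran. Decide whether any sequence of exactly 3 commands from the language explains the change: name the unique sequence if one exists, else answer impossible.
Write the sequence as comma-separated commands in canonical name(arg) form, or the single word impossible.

rotate(1, -90), rotate(1, -90), rotate(1, -90)

t0: joint angles (θ0=180°, θ1=270°, e=1)
1. rotate(1, -90) → joint angles (θ0=180°, θ1=180°, e=1)
2. rotate(1, -90) → joint angles (θ0=180°, θ1=90°, e=1)
3. rotate(1, -90) → joint angles (θ0=180°, θ1=0°, e=1)
uniquely the one of 64 3-step routes that fits.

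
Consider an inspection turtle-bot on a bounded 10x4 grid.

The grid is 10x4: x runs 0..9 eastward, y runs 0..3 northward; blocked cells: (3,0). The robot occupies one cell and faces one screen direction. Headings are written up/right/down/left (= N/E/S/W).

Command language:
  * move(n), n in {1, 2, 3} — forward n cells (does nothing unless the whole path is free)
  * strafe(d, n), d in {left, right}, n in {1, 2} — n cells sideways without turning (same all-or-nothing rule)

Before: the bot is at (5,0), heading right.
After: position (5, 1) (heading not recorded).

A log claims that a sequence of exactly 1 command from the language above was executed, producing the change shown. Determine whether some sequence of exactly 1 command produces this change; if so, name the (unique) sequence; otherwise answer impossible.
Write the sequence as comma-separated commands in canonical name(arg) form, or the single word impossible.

begin: at (5,0), heading right
t=1 strafe(left, 1) ⇒ at (5,1), heading right
uniquely the one of 7 1-step routes that fits.

strafe(left, 1)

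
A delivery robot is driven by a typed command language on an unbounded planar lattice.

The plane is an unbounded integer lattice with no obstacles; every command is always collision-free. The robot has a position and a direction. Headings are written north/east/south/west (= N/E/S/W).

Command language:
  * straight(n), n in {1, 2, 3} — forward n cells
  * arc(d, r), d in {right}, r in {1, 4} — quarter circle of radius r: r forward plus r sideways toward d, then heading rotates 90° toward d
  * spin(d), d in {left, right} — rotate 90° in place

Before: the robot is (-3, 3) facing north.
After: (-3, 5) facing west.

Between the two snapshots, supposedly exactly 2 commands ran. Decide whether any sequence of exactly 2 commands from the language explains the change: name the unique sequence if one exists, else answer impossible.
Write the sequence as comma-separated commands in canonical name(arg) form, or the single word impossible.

straight(2), spin(left)

key: order matters: swapping straight(2) and spin(left) lands elsewhere
from: (-3, 3) facing north
[1] after straight(2): (-3, 5) facing north
[2] after spin(left): (-3, 5) facing west
all 49 alternatives checked — unique.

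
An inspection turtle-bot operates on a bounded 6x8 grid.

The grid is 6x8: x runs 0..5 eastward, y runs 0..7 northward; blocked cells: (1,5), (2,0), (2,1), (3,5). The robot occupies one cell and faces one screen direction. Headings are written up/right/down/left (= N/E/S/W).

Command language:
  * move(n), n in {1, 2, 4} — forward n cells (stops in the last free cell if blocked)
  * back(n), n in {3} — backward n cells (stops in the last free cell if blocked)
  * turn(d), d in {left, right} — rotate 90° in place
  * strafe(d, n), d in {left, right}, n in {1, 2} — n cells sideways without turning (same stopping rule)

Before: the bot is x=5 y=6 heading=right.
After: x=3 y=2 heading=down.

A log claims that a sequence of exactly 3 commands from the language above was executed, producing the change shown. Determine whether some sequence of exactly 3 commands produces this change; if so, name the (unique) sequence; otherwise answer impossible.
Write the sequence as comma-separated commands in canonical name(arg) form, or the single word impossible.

turn(right), move(4), strafe(right, 2)

key: cell and facing (now S) both changed — the 3 commands mix motion and turning
from: x=5 y=6 heading=right
step 1 (turn(right)): x=5 y=6 heading=down
step 2 (move(4)): x=5 y=2 heading=down
step 3 (strafe(right, 2)): x=3 y=2 heading=down
all 1000 alternatives checked — unique.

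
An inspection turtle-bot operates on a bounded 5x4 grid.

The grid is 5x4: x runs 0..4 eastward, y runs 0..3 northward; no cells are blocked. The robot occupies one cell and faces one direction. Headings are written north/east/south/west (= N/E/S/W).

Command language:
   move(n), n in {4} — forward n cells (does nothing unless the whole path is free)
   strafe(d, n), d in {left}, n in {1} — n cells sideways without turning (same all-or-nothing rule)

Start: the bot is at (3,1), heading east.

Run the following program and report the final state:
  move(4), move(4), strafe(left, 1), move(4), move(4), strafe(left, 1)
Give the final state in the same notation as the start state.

from: at (3,1), heading east
step 1 (move(4)): at (3,1), heading east
step 2 (move(4)): at (3,1), heading east
step 3 (strafe(left, 1)): at (3,2), heading east
step 4 (move(4)): at (3,2), heading east
step 5 (move(4)): at (3,2), heading east
step 6 (strafe(left, 1)): at (3,3), heading east

at (3,3), heading east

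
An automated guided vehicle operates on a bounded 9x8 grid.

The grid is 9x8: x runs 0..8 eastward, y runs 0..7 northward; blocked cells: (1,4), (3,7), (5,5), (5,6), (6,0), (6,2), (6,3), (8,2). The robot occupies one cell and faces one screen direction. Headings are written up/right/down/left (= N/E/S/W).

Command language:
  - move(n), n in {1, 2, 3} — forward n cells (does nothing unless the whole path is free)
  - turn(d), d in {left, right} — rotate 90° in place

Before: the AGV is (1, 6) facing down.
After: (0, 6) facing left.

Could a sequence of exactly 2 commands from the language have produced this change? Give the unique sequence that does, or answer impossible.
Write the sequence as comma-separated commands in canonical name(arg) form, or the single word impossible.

turn(right), move(1)

key: running move(1) before turn(right) would end elsewhere — order is forced
start: (1, 6) facing down
step 1 (turn(right)): (1, 6) facing left
step 2 (move(1)): (0, 6) facing left
uniquely the one of 25 2-step routes that fits.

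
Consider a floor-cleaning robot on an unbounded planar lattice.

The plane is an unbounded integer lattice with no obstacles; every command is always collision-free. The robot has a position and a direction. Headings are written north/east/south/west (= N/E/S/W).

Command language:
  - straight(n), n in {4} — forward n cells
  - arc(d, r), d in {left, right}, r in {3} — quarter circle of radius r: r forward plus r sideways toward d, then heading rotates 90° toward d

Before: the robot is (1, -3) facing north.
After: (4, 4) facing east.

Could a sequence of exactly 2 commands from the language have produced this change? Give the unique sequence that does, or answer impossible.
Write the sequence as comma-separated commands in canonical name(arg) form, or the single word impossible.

straight(4), arc(right, 3)

key: order matters: swapping straight(4) and arc(right, 3) lands elsewhere
initial: (1, -3) facing north
[1] after straight(4): (1, 1) facing north
[2] after arc(right, 3): (4, 4) facing east
all 9 alternatives checked — unique.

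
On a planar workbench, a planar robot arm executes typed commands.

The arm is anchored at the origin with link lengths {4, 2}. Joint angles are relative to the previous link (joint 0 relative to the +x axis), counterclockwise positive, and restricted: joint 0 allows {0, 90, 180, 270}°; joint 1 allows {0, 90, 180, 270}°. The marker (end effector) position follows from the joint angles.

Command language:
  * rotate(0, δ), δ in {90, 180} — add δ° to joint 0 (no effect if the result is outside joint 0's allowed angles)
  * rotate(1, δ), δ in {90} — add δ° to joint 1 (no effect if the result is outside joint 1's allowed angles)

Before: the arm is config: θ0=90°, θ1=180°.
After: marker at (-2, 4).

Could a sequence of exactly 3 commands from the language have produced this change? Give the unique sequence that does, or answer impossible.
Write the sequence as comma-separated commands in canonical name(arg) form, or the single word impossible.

start: config: θ0=90°, θ1=180°
step 1 (rotate(1, 90)): config: θ0=90°, θ1=270°
step 2 (rotate(1, 90)): config: θ0=90°, θ1=0°
step 3 (rotate(1, 90)): config: θ0=90°, θ1=90°
no other 3-command option fits: unique.

rotate(1, 90), rotate(1, 90), rotate(1, 90)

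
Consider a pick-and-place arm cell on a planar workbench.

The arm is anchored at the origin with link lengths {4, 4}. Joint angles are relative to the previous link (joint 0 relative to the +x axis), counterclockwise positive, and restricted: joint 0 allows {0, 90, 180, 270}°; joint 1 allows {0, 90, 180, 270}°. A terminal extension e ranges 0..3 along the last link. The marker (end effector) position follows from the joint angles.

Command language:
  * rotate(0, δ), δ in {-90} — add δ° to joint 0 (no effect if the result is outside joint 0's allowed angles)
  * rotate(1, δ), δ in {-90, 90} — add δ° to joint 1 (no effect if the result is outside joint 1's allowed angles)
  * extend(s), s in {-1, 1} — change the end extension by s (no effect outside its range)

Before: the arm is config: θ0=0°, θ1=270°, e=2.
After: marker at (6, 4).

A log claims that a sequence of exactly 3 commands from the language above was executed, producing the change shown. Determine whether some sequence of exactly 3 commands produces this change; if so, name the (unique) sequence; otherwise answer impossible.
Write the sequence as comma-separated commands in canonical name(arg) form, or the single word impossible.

rotate(0, -90), rotate(0, -90), rotate(0, -90)

initial: config: θ0=0°, θ1=270°, e=2
1. rotate(0, -90) → config: θ0=270°, θ1=270°, e=2
2. rotate(0, -90) → config: θ0=180°, θ1=270°, e=2
3. rotate(0, -90) → config: θ0=90°, θ1=270°, e=2
all 125 alternatives checked — unique.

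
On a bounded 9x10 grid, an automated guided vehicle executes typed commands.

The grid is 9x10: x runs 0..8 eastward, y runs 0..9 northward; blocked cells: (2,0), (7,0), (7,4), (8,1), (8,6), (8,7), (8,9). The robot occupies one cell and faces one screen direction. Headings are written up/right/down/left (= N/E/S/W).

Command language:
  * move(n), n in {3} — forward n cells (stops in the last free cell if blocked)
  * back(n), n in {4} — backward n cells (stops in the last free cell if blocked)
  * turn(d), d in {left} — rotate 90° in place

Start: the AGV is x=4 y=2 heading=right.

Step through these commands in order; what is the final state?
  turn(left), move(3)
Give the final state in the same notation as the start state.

x=4 y=5 heading=up

begin: x=4 y=2 heading=right
1. turn(left) → x=4 y=2 heading=up
2. move(3) → x=4 y=5 heading=up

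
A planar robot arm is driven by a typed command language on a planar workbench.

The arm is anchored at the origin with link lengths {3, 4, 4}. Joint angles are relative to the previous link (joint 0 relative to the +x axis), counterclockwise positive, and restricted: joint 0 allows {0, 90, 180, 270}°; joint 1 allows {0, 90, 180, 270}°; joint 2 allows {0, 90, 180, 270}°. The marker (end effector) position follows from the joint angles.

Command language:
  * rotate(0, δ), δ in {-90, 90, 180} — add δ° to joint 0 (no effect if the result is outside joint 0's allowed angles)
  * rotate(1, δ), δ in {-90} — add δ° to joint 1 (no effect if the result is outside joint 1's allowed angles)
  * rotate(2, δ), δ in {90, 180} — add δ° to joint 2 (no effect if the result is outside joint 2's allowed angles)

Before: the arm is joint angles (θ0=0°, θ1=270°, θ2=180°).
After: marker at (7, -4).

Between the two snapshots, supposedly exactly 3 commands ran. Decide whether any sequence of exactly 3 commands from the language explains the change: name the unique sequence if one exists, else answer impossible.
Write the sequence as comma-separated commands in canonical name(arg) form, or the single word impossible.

rotate(2, 90), rotate(2, 90), rotate(2, 90)

t0: joint angles (θ0=0°, θ1=270°, θ2=180°)
step 1 (rotate(2, 90)): joint angles (θ0=0°, θ1=270°, θ2=270°)
step 2 (rotate(2, 90)): joint angles (θ0=0°, θ1=270°, θ2=0°)
step 3 (rotate(2, 90)): joint angles (θ0=0°, θ1=270°, θ2=90°)
no other 3-command option fits: unique.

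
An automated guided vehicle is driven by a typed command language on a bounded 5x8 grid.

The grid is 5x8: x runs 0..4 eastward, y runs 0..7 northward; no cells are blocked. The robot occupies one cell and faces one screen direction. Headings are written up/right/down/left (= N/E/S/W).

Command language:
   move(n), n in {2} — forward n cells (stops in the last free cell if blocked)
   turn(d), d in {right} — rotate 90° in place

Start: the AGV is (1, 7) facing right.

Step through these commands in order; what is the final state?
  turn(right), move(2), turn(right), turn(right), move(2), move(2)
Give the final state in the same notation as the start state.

t0: (1, 7) facing right
[1] after turn(right): (1, 7) facing down
[2] after move(2): (1, 5) facing down
[3] after turn(right): (1, 5) facing left
[4] after turn(right): (1, 5) facing up
[5] after move(2): (1, 7) facing up
[6] after move(2): (1, 7) facing up

(1, 7) facing up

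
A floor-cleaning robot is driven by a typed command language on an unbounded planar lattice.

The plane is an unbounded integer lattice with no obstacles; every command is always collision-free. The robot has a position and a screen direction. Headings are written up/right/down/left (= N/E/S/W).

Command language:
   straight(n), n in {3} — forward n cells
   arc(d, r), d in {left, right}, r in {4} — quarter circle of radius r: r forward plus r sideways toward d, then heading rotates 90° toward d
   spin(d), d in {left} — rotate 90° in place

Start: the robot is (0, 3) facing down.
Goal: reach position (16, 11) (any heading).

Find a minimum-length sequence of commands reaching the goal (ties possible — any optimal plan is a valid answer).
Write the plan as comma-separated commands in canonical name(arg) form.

arc(left, 4), arc(left, 4), arc(right, 4), arc(left, 4)

t0: (0, 3) facing down
1. arc(left, 4) → (4, -1) facing right
2. arc(left, 4) → (8, 3) facing up
3. arc(right, 4) → (12, 7) facing right
4. arc(left, 4) → (16, 11) facing up
minimal: 4 command(s), checked below 4.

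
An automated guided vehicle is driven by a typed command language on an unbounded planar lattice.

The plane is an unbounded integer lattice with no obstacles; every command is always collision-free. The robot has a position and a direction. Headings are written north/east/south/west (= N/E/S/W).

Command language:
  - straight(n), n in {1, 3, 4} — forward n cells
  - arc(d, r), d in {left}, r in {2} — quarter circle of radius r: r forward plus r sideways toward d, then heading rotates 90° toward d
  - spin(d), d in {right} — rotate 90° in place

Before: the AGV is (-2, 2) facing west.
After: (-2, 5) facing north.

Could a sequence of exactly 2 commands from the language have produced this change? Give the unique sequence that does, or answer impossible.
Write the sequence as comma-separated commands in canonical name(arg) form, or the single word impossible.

key: position moved to (-2,5) AND the heading swung to N — translation plus rotation needed
from: (-2, 2) facing west
1. spin(right) → (-2, 2) facing north
2. straight(3) → (-2, 5) facing north
all 25 alternatives checked — unique.

spin(right), straight(3)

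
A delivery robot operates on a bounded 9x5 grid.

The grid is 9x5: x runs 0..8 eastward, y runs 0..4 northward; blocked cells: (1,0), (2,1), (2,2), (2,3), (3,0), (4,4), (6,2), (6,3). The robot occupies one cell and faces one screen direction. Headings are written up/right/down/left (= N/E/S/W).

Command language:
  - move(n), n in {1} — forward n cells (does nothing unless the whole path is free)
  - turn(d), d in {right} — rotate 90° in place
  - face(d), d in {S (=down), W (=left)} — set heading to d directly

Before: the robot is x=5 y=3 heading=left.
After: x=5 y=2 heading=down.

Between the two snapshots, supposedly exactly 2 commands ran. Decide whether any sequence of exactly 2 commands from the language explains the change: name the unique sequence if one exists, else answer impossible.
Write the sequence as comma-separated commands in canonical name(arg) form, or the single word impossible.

key: cell and facing (now S) both changed — the 2 commands mix motion and turning
initial: x=5 y=3 heading=left
step 1 (face(S)): x=5 y=3 heading=down
step 2 (move(1)): x=5 y=2 heading=down
uniquely the one of 16 2-step routes that fits.

face(S), move(1)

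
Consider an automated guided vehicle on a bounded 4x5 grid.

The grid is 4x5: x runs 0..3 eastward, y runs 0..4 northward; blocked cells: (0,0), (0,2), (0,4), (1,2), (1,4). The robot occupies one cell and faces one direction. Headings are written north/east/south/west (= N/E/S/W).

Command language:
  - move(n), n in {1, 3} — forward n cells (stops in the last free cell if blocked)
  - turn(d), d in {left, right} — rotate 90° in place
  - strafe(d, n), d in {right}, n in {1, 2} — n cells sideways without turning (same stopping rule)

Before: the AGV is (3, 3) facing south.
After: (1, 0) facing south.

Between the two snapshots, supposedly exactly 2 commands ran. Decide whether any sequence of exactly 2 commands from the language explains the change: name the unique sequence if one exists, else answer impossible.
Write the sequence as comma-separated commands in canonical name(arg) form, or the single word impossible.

key: running strafe(right, 2) before move(3) would end elsewhere — order is forced
initial: (3, 3) facing south
1. move(3) → (3, 0) facing south
2. strafe(right, 2) → (1, 0) facing south
all 36 alternatives checked — unique.

move(3), strafe(right, 2)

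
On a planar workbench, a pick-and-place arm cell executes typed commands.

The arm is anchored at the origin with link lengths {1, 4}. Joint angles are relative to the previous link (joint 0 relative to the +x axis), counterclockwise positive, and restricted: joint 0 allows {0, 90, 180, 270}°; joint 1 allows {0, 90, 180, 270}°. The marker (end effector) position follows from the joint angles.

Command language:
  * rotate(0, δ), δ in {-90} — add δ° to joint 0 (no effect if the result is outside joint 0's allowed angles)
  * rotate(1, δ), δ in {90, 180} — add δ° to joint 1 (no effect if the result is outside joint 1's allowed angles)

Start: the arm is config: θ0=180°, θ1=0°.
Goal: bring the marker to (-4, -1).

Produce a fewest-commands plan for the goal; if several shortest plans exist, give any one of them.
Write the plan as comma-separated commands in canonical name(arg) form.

start: config: θ0=180°, θ1=0°
t=1 rotate(1, 180) ⇒ config: θ0=180°, θ1=180°
t=2 rotate(1, 90) ⇒ config: θ0=180°, θ1=270°
t=3 rotate(0, -90) ⇒ config: θ0=90°, θ1=270°
t=4 rotate(0, -90) ⇒ config: θ0=0°, θ1=270°
t=5 rotate(0, -90) ⇒ config: θ0=270°, θ1=270°
no 4-step plan works, so 5 is optimal.

rotate(1, 180), rotate(1, 90), rotate(0, -90), rotate(0, -90), rotate(0, -90)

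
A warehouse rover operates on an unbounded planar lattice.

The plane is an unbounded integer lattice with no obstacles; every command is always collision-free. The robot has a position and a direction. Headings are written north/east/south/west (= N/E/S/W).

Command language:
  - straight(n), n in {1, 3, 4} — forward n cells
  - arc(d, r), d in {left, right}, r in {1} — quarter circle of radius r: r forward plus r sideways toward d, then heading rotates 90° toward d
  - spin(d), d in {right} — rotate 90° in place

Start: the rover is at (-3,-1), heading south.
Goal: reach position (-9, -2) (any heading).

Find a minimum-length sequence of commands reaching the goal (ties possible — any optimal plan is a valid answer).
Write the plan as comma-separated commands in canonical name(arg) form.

arc(right, 1), straight(1), straight(4)

from: at (-3,-1), heading south
t=1 arc(right, 1) ⇒ at (-4,-2), heading west
t=2 straight(1) ⇒ at (-5,-2), heading west
t=3 straight(4) ⇒ at (-9,-2), heading west
shorter routes all fall short; 3 is best.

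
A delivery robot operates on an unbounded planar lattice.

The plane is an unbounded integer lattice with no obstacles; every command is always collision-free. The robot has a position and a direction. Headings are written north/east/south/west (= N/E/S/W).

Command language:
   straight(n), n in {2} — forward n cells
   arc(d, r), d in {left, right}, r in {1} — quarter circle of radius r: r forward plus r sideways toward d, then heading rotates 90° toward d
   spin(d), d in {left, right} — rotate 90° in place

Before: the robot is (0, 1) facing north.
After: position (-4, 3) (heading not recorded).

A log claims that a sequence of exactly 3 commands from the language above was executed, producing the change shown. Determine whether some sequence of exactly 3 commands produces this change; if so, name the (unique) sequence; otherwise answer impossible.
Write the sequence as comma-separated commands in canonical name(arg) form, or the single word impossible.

key: running arc(right, 1) before arc(left, 1) would end elsewhere — order is forced
from: (0, 1) facing north
[1] after arc(left, 1): (-1, 2) facing west
[2] after straight(2): (-3, 2) facing west
[3] after arc(right, 1): (-4, 3) facing north
no rival 3-sequence matches.

arc(left, 1), straight(2), arc(right, 1)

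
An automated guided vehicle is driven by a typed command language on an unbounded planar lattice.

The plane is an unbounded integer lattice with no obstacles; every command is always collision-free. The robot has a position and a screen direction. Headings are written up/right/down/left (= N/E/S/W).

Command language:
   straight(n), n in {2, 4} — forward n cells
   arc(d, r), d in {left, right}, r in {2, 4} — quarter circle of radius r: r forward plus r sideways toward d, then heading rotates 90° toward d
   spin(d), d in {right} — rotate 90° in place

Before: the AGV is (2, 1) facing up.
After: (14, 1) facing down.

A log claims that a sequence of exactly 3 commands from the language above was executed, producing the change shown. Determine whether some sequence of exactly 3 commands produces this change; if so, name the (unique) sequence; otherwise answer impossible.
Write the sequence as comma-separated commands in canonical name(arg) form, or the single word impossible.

key: position moved to (14,1) AND the heading swung to S — translation plus rotation needed
start: (2, 1) facing up
t=1 arc(right, 4) ⇒ (6, 5) facing right
t=2 straight(4) ⇒ (10, 5) facing right
t=3 arc(right, 4) ⇒ (14, 1) facing down
no other 3-command option fits: unique.

arc(right, 4), straight(4), arc(right, 4)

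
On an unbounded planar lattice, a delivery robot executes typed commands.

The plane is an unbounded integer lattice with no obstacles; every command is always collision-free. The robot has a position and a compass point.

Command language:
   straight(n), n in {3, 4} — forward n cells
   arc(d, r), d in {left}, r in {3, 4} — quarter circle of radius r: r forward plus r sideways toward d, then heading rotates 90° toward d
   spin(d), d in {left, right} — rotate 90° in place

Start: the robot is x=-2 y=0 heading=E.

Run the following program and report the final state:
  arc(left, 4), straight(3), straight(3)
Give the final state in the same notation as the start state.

begin: x=-2 y=0 heading=E
t=1 arc(left, 4) ⇒ x=2 y=4 heading=N
t=2 straight(3) ⇒ x=2 y=7 heading=N
t=3 straight(3) ⇒ x=2 y=10 heading=N

x=2 y=10 heading=N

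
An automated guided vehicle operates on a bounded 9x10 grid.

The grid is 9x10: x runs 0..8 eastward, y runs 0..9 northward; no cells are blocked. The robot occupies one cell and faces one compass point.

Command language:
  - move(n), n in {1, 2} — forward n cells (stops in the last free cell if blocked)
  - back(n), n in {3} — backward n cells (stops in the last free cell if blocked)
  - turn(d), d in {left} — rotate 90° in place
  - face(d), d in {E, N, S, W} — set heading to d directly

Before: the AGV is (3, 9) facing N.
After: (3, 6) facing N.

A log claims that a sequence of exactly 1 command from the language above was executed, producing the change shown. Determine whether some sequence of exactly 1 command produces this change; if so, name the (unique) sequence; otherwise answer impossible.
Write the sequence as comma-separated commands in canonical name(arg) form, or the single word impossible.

key: still facing N — the one step turns nothing
t0: (3, 9) facing N
1. back(3) → (3, 6) facing N
no other 1-command option fits: unique.

back(3)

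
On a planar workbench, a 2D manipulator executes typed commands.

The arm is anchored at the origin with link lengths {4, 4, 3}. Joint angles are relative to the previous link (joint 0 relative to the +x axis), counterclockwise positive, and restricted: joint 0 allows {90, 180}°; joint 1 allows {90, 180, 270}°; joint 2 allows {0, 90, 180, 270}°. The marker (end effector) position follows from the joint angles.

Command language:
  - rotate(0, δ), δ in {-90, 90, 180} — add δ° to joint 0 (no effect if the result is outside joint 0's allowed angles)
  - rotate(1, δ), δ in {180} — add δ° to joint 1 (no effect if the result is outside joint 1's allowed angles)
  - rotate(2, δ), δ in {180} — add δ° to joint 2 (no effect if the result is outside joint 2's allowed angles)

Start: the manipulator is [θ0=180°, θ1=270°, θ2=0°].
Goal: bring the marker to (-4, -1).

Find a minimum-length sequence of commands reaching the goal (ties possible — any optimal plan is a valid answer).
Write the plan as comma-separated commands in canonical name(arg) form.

rotate(1, 180), rotate(2, 180)

start: [θ0=180°, θ1=270°, θ2=0°]
t=1 rotate(1, 180) ⇒ [θ0=180°, θ1=90°, θ2=0°]
t=2 rotate(2, 180) ⇒ [θ0=180°, θ1=90°, θ2=180°]
minimal: 2 command(s), checked below 2.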